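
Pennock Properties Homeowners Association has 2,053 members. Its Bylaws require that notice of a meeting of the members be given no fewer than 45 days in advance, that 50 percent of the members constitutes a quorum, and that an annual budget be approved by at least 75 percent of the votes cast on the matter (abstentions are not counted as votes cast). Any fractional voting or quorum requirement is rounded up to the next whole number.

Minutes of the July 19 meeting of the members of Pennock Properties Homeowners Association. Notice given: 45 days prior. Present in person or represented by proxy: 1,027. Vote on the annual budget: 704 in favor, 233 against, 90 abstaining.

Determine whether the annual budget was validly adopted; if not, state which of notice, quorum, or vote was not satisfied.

Valid — all requirements satisfied.

Notice: 45 days given; 45 required. Satisfied.
Quorum: 50% of 2,053 = 1,026.50, rounded up to 1,027; 1,027 present. Satisfied.
Vote: requires three-fourths of the votes cast (1,027 − 90 abstaining = 937); 3/4 of 937 = 702.75, rounded up to 703, so 703 needed; 704 in favor. Satisfied.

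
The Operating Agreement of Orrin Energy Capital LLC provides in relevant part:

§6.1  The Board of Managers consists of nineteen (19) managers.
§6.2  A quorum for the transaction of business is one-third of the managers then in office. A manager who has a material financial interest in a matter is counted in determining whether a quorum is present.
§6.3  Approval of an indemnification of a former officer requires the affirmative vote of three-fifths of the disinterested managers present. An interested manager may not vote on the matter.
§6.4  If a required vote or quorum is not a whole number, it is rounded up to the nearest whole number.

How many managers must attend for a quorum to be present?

7

1/3 of 19 = 6.33, rounded up to 7.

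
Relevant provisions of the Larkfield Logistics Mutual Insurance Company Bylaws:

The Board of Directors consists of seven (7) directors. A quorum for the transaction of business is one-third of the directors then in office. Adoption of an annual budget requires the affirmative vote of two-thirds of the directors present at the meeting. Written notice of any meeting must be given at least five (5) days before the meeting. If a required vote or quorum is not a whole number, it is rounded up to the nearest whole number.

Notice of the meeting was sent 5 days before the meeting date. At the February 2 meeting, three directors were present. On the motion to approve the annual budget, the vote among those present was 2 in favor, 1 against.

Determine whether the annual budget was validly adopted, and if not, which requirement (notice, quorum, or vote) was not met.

Notice: 5 days given; 5 required (5 ≥ 5). Satisfied.
Quorum: 3 present; quorum is 3. Satisfied.
Vote: the annual budget requires two-thirds of the directors present (3). 2/3 of 3 = 2, so 2 affirmative votes are needed; 2 voted in favor. Satisfied.

Valid — all requirements satisfied.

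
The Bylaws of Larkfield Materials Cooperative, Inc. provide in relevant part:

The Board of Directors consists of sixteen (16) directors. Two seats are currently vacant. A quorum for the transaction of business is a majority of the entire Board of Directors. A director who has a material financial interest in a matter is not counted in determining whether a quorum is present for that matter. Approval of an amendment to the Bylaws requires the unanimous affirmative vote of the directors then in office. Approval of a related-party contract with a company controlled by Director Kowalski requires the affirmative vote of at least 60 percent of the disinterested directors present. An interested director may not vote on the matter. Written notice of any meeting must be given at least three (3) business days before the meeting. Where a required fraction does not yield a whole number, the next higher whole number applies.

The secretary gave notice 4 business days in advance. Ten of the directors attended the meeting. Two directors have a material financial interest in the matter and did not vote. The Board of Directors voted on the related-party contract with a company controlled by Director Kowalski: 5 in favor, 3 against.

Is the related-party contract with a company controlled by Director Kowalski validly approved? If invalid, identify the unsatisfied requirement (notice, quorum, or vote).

Invalid — quorum requirement not satisfied.

Notice: 4 business days given; 3 required (4 ≥ 3). Satisfied.
Quorum: 10 present, but the 2 interested directors do not count, leaving 8. Quorum is 9. Not satisfied.
Vote: the related-party contract with a company controlled by Director Kowalski requires three-fifths of the disinterested directors present (10 − 2 = 8). 3/5 of 8 = 4.80, rounded up to 5, so 5 affirmative votes are needed; 5 voted in favor. Satisfied. (Moot — without a quorum no business can be validly transacted.)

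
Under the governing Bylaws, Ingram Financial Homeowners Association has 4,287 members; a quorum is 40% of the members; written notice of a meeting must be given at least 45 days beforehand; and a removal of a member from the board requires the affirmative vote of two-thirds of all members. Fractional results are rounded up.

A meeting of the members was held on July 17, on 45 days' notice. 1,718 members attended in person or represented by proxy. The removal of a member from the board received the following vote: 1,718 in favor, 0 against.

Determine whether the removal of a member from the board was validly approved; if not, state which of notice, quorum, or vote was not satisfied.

Invalid — vote requirement not satisfied.

Notice: 45 days given; 45 required. Satisfied.
Quorum: 40% of 4,287 = 1,714.80, rounded up to 1,715; 1,718 present. Satisfied.
Vote: requires two-thirds of all members (4,287); 2/3 of 4287 = 2858, so 2,858 needed; 1,718 in favor. Not satisfied.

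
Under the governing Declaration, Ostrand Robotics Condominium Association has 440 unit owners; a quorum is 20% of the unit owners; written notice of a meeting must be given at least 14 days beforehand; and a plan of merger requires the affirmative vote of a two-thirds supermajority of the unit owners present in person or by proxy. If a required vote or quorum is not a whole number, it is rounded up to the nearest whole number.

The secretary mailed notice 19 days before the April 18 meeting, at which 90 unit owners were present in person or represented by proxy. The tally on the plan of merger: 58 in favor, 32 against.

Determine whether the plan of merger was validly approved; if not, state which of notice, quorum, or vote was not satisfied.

Invalid — vote requirement not satisfied.

Notice: 19 days given; 14 required. Satisfied.
Quorum: 20% of 440 = 88; 90 present. Satisfied.
Vote: requires two-thirds of those present (90); 2/3 of 90 = 60, so 60 needed; 58 in favor. Not satisfied.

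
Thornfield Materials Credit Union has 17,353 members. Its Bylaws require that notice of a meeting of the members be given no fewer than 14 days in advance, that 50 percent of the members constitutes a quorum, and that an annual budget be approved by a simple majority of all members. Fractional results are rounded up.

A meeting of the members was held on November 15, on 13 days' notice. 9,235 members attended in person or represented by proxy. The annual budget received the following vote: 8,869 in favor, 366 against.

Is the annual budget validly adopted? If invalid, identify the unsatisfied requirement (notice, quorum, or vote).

Notice: 13 days given; 14 required. Not satisfied.
Quorum: 50% of 17,353 = 8,676.50, rounded up to 8,677; 9,235 present. Satisfied.
Vote: requires a majority of all members (17,353); a majority of 17353 is 8677, so 8,677 needed; 8,869 in favor. Satisfied.

Invalid — notice requirement not satisfied.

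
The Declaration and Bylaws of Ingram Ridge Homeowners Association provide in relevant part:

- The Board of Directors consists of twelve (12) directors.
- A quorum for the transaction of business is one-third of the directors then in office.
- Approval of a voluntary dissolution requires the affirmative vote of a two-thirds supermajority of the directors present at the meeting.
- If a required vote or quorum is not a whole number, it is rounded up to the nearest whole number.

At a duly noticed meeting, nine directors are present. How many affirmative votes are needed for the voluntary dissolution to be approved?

The voluntary dissolution requires two-thirds of the directors present (9).
2/3 of 9 = 6.

6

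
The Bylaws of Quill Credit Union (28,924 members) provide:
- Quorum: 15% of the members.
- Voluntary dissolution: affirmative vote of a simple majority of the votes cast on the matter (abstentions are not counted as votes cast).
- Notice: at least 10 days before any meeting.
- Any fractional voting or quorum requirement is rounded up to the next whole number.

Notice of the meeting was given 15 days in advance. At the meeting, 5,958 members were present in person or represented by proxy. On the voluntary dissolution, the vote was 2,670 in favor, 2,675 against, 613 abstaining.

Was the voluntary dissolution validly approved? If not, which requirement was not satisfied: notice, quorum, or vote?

Invalid — vote requirement not satisfied.

Notice: 15 days given; 10 required. Satisfied.
Quorum: 15% of 28,924 = 4,338.60, rounded up to 4,339; 5,958 present. Satisfied.
Vote: requires a majority of the votes cast (5,958 − 613 abstaining = 5,345); a majority of 5345 is 2673, so 2,673 needed; 2,670 in favor. Not satisfied.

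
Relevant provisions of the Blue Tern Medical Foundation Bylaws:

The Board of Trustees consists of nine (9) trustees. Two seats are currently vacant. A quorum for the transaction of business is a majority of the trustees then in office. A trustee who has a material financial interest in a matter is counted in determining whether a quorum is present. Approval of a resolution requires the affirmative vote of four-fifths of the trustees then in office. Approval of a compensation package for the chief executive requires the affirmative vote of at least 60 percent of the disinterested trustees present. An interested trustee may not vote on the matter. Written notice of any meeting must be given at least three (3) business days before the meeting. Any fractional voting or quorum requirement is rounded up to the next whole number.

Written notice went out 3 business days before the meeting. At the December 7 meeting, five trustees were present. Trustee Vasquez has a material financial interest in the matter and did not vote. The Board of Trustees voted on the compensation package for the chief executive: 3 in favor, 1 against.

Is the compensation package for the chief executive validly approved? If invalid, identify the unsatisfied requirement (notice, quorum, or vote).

Valid — all requirements satisfied.

Notice: 3 business days given; 3 required (3 ≥ 3). Satisfied.
Quorum: 5 present (interested trustees count toward quorum); quorum is 4. Satisfied.
Vote: the compensation package for the chief executive requires three-fifths of the disinterested trustees present (5 − 1 = 4). 3/5 of 4 = 2.40, rounded up to 3, so 3 affirmative votes are needed; 3 voted in favor. Satisfied.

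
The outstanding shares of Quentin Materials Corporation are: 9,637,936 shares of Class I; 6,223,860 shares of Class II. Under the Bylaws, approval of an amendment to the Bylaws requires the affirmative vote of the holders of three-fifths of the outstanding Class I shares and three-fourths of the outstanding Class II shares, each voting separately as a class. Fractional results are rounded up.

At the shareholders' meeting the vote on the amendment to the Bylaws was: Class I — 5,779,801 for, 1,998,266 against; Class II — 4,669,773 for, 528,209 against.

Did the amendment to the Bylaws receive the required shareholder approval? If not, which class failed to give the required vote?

Not approved — the Class I shares did not give the required vote.

Class I: 3/5 of 9637936 = 5782761.60, rounded up to 5782762; 5,782,762 required, 5,779,801 in favor — not approved.
Class II: 3/4 of 6223860 = 4667895; 4,667,895 required, 4,669,773 in favor — approved.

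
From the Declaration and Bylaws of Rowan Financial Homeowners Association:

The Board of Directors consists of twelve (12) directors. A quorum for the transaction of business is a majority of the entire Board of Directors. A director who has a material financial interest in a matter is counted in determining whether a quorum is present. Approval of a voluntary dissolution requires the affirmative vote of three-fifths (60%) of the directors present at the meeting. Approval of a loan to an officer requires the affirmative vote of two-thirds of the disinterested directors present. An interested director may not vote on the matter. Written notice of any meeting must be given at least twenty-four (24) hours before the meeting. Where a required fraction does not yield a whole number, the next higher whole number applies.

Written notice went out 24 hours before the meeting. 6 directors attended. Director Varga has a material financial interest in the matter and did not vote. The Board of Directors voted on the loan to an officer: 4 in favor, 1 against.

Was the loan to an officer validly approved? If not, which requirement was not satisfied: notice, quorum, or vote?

Notice: 24 hours given; 24 required (24 ≥ 24). Satisfied.
Quorum: 6 present (interested directors count toward quorum); quorum is 7. Not satisfied.
Vote: the loan to an officer requires two-thirds of the disinterested directors present (6 − 1 = 5). 2/3 of 5 = 3.33, rounded up to 4, so 4 affirmative votes are needed; 4 voted in favor. Satisfied. (Moot — without a quorum no business can be validly transacted.)

Invalid — quorum requirement not satisfied.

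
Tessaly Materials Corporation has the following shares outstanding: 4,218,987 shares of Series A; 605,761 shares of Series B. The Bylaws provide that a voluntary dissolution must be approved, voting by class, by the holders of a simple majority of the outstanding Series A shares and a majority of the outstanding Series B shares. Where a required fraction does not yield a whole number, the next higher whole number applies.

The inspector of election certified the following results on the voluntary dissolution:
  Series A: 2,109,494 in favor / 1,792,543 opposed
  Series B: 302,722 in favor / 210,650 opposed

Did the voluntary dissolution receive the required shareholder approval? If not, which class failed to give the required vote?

Series A: a majority of 4218987 is 2109494; 2,109,494 required, 2,109,494 in favor — approved.
Series B: a majority of 605761 is 302881; 302,881 required, 302,722 in favor — not approved.

Not approved — the Series B shares did not give the required vote.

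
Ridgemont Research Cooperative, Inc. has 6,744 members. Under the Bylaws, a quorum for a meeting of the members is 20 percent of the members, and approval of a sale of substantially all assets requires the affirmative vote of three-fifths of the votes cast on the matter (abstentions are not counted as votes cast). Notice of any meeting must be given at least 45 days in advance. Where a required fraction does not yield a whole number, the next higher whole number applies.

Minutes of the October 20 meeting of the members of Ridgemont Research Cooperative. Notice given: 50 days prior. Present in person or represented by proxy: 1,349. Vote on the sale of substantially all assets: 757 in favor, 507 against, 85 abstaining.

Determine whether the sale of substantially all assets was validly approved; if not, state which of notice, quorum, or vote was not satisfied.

Notice: 50 days given; 45 required. Satisfied.
Quorum: 20% of 6,744 = 1,348.80, rounded up to 1,349; 1,349 present. Satisfied.
Vote: requires three-fifths of the votes cast (1,349 − 85 abstaining = 1,264); 3/5 of 1264 = 758.40, rounded up to 759, so 759 needed; 757 in favor. Not satisfied.

Invalid — vote requirement not satisfied.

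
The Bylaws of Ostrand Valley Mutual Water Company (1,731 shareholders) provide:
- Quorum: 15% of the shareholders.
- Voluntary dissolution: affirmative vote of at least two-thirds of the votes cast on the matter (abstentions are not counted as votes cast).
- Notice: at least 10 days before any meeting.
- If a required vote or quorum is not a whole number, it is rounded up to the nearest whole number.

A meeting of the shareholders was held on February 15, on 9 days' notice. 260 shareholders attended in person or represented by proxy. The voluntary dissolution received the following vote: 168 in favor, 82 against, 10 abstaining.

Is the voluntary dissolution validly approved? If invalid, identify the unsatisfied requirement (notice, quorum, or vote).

Invalid — notice requirement not satisfied.

Notice: 9 days given; 10 required. Not satisfied.
Quorum: 15% of 1,731 = 259.65, rounded up to 260; 260 present. Satisfied.
Vote: requires two-thirds of the votes cast (260 − 10 abstaining = 250); 2/3 of 250 = 166.67, rounded up to 167, so 167 needed; 168 in favor. Satisfied.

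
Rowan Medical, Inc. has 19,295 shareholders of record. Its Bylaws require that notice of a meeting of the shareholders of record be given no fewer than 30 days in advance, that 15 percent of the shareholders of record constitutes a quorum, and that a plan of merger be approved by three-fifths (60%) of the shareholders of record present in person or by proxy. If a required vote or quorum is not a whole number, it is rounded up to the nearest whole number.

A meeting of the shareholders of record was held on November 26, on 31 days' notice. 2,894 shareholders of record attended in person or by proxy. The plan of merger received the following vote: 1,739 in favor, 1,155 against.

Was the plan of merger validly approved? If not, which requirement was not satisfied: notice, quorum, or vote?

Notice: 31 days given; 30 required. Satisfied.
Quorum: 15% of 19,295 = 2,894.25, rounded up to 2,895; 2,894 present. Not satisfied.
Vote: requires three-fifths of those present (2,894); 3/5 of 2894 = 1736.40, rounded up to 1737, so 1,737 needed; 1,739 in favor. Satisfied.

Invalid — quorum requirement not satisfied.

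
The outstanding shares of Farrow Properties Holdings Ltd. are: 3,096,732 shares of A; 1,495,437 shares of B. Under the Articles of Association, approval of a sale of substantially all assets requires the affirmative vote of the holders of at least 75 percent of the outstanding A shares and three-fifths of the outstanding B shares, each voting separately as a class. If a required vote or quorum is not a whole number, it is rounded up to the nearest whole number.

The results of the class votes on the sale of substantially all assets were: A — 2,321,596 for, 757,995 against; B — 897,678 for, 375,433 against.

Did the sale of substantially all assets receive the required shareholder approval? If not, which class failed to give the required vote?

A: 3/4 of 3096732 = 2322549; 2,322,549 required, 2,321,596 in favor — not approved.
B: 3/5 of 1495437 = 897262.20, rounded up to 897263; 897,263 required, 897,678 in favor — approved.

Not approved — the A shares did not give the required vote.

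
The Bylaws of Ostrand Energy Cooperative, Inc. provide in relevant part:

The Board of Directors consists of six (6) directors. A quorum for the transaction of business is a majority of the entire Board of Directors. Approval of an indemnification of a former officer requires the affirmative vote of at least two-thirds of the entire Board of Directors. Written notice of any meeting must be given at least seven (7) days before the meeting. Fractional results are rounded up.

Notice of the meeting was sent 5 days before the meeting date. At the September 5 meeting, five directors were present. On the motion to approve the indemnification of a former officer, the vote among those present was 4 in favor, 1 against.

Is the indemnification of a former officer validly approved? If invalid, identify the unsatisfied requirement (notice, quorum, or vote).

Invalid — notice requirement not satisfied.

Notice: 5 days given; 7 required (5 < 7). Not satisfied.
Quorum: 5 present; quorum is 4. Satisfied.
Vote: the indemnification of a former officer requires two-thirds of the entire Board of Directors (6). 2/3 of 6 = 4, so 4 affirmative votes are needed; 4 voted in favor. Satisfied.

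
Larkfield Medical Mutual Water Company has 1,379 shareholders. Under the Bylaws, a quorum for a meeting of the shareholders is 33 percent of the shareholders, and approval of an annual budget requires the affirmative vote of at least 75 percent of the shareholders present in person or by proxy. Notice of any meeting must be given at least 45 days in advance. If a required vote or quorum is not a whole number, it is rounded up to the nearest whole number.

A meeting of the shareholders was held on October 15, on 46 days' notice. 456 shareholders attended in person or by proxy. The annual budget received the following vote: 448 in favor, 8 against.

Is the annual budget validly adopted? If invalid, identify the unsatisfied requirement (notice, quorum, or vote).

Notice: 46 days given; 45 required. Satisfied.
Quorum: 33% of 1,379 = 455.07, rounded up to 456; 456 present. Satisfied.
Vote: requires three-fourths of those present (456); 3/4 of 456 = 342, so 342 needed; 448 in favor. Satisfied.

Valid — all requirements satisfied.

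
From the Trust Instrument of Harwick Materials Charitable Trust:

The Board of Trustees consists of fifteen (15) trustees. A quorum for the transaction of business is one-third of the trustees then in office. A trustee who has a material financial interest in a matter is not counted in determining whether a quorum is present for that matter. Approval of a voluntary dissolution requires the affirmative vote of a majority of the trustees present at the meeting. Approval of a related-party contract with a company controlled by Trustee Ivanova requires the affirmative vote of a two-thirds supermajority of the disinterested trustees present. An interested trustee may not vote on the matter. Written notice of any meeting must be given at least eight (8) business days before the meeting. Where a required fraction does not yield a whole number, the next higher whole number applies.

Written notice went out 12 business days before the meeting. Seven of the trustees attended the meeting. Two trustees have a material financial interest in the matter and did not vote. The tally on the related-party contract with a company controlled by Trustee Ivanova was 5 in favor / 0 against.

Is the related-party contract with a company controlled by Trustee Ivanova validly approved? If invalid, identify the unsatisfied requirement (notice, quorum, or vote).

Notice: 12 business days given; 8 required (12 ≥ 8). Satisfied.
Quorum: 7 present, but the 2 interested trustees do not count, leaving 5. Quorum is 5. Satisfied.
Vote: the related-party contract with a company controlled by Trustee Ivanova requires two-thirds of the disinterested trustees present (7 − 2 = 5). 2/3 of 5 = 3.33, rounded up to 4, so 4 affirmative votes are needed; 5 voted in favor. Satisfied.

Valid — all requirements satisfied.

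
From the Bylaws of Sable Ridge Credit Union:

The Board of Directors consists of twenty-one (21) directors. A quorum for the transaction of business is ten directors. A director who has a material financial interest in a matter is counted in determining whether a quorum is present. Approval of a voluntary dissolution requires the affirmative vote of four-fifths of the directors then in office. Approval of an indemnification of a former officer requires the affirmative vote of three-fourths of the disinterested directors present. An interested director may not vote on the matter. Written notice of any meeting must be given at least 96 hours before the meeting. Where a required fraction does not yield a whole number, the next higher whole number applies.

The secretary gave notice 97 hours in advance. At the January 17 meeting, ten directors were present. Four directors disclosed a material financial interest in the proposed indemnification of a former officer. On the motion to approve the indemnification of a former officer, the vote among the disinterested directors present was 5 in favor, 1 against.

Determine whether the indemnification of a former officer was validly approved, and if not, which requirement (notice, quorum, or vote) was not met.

Notice: 97 hours given; 96 required (97 ≥ 96). Satisfied.
Quorum: 10 present (interested directors count toward quorum); quorum is 10. Satisfied.
Vote: the indemnification of a former officer requires three-fourths of the disinterested directors present (10 − 4 = 6). 3/4 of 6 = 4.50, rounded up to 5, so 5 affirmative votes are needed; 5 voted in favor. Satisfied.

Valid — all requirements satisfied.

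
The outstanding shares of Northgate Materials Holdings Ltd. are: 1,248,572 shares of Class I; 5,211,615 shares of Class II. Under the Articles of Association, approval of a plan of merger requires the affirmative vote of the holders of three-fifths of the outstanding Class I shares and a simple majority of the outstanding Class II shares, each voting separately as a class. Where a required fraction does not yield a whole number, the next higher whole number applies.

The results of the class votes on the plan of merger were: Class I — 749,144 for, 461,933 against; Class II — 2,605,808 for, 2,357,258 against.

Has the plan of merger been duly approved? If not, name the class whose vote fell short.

Class I: 3/5 of 1248572 = 749143.20, rounded up to 749144; 749,144 required, 749,144 in favor — approved.
Class II: a majority of 5211615 is 2605808; 2,605,808 required, 2,605,808 in favor — approved.

Approved — every class gave the required vote.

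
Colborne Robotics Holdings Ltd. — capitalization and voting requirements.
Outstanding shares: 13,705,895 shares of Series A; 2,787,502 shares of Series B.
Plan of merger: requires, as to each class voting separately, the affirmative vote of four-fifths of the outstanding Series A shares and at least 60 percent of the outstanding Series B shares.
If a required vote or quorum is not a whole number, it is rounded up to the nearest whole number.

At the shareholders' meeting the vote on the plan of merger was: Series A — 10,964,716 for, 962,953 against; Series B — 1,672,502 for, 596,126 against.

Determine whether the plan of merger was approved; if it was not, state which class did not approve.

Series A: 4/5 of 13705895 = 10964716; 10,964,716 required, 10,964,716 in favor — approved.
Series B: 3/5 of 2787502 = 1672501.20, rounded up to 1672502; 1,672,502 required, 1,672,502 in favor — approved.

Approved — every class gave the required vote.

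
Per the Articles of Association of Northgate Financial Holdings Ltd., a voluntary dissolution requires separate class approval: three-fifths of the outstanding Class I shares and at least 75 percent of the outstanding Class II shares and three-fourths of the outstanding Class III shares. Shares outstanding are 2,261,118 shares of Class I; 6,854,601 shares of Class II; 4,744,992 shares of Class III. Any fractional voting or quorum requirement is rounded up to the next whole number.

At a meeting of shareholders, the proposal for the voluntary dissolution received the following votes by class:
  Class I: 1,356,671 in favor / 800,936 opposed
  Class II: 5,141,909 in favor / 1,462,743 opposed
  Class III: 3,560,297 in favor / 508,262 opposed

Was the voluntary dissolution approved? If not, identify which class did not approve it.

Approved — every class gave the required vote.

Class I: 3/5 of 2261118 = 1356670.80, rounded up to 1356671; 1,356,671 required, 1,356,671 in favor — approved.
Class II: 3/4 of 6854601 = 5140950.75, rounded up to 5140951; 5,140,951 required, 5,141,909 in favor — approved.
Class III: 3/4 of 4744992 = 3558744; 3,558,744 required, 3,560,297 in favor — approved.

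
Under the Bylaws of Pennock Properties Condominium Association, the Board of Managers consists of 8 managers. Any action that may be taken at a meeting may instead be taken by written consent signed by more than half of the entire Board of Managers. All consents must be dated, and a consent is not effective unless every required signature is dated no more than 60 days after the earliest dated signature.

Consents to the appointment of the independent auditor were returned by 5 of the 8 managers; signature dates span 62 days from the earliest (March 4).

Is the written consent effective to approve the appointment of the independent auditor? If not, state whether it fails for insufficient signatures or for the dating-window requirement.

Signatures required: more than half of 8 — a majority of 8 is 5, so 5 needed; 5 signed. Sufficient.
Dating window: the latest signature is 62 days after the earliest; the limit is 60 days. Outside the window.

Not effective — dating-window requirement not satisfied.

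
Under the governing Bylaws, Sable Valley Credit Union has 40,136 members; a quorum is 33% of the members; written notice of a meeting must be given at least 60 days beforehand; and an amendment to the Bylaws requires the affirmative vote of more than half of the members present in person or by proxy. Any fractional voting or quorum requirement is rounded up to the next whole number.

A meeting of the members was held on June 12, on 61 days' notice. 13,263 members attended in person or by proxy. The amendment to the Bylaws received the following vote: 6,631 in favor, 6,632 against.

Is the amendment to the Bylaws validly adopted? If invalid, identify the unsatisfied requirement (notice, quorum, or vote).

Notice: 61 days given; 60 required. Satisfied.
Quorum: 33% of 40,136 = 13,244.88, rounded up to 13,245; 13,263 present. Satisfied.
Vote: requires a majority of those present (13,263); a majority of 13263 is 6632, so 6,632 needed; 6,631 in favor. Not satisfied.

Invalid — vote requirement not satisfied.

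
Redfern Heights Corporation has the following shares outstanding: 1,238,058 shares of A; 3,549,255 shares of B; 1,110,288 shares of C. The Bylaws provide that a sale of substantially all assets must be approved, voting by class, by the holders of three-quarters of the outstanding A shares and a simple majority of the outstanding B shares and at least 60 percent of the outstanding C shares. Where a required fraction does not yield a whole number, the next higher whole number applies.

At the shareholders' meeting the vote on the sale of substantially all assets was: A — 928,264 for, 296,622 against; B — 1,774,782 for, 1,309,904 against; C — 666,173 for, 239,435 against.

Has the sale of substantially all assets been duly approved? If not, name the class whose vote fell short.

Not approved — the A shares did not give the required vote.

A: 3/4 of 1238058 = 928543.50, rounded up to 928544; 928,544 required, 928,264 in favor — not approved.
B: a majority of 3549255 is 1774628; 1,774,628 required, 1,774,782 in favor — approved.
C: 3/5 of 1110288 = 666172.80, rounded up to 666173; 666,173 required, 666,173 in favor — approved.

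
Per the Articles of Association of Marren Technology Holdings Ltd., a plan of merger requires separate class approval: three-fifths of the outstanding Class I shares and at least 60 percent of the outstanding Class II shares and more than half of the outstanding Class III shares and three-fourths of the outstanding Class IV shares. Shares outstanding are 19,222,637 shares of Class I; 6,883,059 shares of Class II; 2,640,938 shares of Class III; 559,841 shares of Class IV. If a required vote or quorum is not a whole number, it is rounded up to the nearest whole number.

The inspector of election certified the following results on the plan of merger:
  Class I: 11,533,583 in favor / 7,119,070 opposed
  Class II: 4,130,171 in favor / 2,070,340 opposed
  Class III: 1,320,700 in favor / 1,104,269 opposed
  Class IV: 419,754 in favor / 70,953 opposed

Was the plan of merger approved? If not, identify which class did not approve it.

Class I: 3/5 of 19222637 = 11533582.20, rounded up to 11533583; 11,533,583 required, 11,533,583 in favor — approved.
Class II: 3/5 of 6883059 = 4129835.40, rounded up to 4129836; 4,129,836 required, 4,130,171 in favor — approved.
Class III: a majority of 2640938 is 1320470; 1,320,470 required, 1,320,700 in favor — approved.
Class IV: 3/4 of 559841 = 419880.75, rounded up to 419881; 419,881 required, 419,754 in favor — not approved.

Not approved — the Class IV shares did not give the required vote.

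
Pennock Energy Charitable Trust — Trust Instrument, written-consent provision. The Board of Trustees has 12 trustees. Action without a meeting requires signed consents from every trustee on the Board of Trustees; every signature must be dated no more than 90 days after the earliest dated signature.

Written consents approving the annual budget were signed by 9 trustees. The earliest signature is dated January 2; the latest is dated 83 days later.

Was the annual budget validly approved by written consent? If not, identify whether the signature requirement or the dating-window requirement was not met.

Signatures required: all of 12 — unanimous means all 12, so 12 needed; 9 signed. Insufficient.
Dating window: the latest signature is 83 days after the earliest; the limit is 90 days. Within the window.

Not effective — insufficient signatures.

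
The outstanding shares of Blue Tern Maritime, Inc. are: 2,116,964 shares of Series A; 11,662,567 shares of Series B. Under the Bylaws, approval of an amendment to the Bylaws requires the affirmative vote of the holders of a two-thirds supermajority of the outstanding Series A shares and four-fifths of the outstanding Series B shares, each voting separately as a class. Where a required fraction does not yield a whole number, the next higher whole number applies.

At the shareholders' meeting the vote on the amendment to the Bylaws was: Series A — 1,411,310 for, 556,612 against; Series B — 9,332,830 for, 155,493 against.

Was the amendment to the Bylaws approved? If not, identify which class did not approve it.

Approved — every class gave the required vote.

Series A: 2/3 of 2116964 = 1411309.33, rounded up to 1411310; 1,411,310 required, 1,411,310 in favor — approved.
Series B: 4/5 of 11662567 = 9330053.60, rounded up to 9330054; 9,330,054 required, 9,332,830 in favor — approved.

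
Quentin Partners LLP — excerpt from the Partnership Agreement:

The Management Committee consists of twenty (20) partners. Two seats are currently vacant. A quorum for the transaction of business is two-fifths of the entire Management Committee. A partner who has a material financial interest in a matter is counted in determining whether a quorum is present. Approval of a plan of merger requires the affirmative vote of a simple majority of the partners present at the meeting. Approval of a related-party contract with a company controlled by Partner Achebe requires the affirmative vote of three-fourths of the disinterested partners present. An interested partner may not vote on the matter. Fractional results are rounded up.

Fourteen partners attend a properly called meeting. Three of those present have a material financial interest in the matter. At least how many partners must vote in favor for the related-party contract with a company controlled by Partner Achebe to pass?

The related-party contract with a company controlled by Partner Achebe requires three-fourths of the disinterested partners present (14 − 3 = 11).
3/4 of 11 = 8.25, rounded up to 9.

9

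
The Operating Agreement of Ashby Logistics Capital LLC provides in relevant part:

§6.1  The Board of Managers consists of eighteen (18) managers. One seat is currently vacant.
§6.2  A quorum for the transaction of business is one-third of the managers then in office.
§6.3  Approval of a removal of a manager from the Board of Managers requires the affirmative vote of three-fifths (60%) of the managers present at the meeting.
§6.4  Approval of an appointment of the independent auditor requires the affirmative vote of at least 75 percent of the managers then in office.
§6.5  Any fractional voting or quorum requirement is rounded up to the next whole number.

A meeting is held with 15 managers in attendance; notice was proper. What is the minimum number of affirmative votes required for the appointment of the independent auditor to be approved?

13

The appointment of the independent auditor requires three-fourths of the managers then in office (17).
3/4 of 17 = 12.75, rounded up to 13.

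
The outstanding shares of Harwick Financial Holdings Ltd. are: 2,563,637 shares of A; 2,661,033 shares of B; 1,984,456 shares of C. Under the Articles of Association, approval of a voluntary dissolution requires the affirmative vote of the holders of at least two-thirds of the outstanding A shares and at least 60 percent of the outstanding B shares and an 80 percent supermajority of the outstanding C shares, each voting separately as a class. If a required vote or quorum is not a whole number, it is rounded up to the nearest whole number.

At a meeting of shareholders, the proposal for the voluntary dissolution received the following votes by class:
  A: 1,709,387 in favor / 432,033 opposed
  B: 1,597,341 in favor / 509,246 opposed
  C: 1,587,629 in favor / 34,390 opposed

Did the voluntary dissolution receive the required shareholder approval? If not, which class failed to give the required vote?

Approved — every class gave the required vote.

A: 2/3 of 2563637 = 1709091.33, rounded up to 1709092; 1,709,092 required, 1,709,387 in favor — approved.
B: 3/5 of 2661033 = 1596619.80, rounded up to 1596620; 1,596,620 required, 1,597,341 in favor — approved.
C: 4/5 of 1984456 = 1587564.80, rounded up to 1587565; 1,587,565 required, 1,587,629 in favor — approved.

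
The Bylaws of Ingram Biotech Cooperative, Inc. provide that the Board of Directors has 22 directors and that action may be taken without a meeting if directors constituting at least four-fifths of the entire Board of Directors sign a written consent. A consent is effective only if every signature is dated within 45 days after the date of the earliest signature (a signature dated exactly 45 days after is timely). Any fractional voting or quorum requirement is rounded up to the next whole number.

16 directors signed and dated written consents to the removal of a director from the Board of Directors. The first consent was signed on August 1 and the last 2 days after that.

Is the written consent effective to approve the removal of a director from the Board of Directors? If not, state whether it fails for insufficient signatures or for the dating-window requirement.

Signatures required: at least four-fifths of 22 — 4/5 of 22 = 17.60, rounded up to 18, so 18 needed; 16 signed. Insufficient.
Dating window: the latest signature is 2 days after the earliest; the limit is 45 days. Within the window.

Not effective — insufficient signatures.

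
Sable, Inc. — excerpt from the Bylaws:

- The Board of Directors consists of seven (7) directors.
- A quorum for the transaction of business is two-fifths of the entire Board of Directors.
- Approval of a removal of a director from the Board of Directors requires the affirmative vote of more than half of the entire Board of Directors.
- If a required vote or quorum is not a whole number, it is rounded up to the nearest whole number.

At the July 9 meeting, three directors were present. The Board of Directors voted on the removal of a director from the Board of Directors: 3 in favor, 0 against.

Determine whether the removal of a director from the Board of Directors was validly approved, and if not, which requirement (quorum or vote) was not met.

Quorum: 3 present; quorum is 3. Satisfied.
Vote: the removal of a director from the Board of Directors requires a majority of the entire Board of Directors (7). A majority of 7 is 4, so 4 affirmative votes are needed; 3 voted in favor. Not satisfied.

Invalid — vote requirement not satisfied.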